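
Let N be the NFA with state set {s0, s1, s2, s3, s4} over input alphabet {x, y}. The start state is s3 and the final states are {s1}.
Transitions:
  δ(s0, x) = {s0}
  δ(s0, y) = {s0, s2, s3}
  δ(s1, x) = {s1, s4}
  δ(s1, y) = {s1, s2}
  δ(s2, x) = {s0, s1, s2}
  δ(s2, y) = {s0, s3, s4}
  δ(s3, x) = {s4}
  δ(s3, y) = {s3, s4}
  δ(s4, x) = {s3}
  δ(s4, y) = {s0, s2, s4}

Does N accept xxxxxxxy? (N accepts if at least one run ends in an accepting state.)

rejected

Start: {s3}
read x: {s4}
read x: {s3}
read x: {s4}
read x: {s3}
read x: {s4}
read x: {s3}
read x: {s4}
read y: {s0, s2, s4}
Reachable ∩ accepting = {} — empty.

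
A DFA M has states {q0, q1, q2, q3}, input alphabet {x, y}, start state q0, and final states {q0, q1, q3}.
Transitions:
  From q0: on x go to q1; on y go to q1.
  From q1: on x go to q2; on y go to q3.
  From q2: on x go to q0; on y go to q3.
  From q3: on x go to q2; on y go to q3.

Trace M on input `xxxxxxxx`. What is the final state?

q0 --x--> q1
q1 --x--> q2
q2 --x--> q0
q0 --x--> q1
q1 --x--> q2
q2 --x--> q0
q0 --x--> q1
q1 --x--> q2

q2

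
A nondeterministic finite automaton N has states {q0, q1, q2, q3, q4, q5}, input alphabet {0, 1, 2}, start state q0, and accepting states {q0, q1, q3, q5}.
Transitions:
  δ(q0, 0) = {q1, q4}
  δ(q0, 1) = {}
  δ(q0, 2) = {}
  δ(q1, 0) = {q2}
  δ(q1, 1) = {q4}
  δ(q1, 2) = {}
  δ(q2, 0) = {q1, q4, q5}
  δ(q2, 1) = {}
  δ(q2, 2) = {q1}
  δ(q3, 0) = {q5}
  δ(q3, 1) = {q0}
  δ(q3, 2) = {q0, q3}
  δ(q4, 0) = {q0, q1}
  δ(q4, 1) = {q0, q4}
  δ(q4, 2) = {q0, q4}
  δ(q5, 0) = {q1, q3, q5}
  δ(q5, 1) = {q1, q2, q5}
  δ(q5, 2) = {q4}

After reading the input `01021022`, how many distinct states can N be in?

2

Start: {q0}
read 0: {q1, q4}
read 1: {q0, q4}
read 0: {q0, q1, q4}
read 2: {q0, q4}
read 1: {q0, q4}
read 0: {q0, q1, q4}
read 2: {q0, q4}
read 2: {q0, q4}
Final reachable set {q0, q4} has 2 states.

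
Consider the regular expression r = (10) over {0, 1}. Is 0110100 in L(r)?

No split of 0110100 into u·v has 1 matching u and 0 matching v.

no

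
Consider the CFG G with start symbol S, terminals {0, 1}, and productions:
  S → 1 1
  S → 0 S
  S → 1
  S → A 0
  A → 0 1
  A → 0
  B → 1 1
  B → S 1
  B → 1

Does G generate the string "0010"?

S ⇒ 0S ⇒ 0A0 ⇒ 0010

yes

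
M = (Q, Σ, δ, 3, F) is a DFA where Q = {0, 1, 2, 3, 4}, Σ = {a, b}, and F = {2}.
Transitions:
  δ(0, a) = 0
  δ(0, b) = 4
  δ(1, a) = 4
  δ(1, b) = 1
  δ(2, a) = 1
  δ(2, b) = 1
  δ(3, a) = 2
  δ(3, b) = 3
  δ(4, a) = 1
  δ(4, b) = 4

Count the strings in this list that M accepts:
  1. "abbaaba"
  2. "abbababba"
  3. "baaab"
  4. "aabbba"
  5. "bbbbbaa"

"abbaaba": rejected
"abbababba": rejected
"baaab": rejected
"aabbba": rejected
"bbbbbaa": rejected

0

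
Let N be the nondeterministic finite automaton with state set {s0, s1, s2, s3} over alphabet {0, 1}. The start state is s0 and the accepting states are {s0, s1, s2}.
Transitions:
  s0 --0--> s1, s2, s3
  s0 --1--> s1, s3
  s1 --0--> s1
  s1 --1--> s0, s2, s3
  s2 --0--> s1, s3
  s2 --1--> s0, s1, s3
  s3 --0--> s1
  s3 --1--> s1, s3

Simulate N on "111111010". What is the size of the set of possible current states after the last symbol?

3

Start: {s0}
read 1: {s1, s3}
read 1: {s0, s1, s2, s3}
read 1: {s0, s1, s2, s3}
read 1: {s0, s1, s2, s3}
read 1: {s0, s1, s2, s3}
read 1: {s0, s1, s2, s3}
read 0: {s1, s2, s3}
read 1: {s0, s1, s2, s3}
read 0: {s1, s2, s3}
Final reachable set {s1, s2, s3} has 3 states.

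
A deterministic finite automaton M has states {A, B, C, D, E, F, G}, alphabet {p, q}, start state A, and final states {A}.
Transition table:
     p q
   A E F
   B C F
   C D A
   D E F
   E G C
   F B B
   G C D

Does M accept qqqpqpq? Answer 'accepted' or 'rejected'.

rejected

A --q--> F
F --q--> B
B --q--> F
F --p--> B
B --q--> F
F --p--> B
B --q--> F
End in state F, which is not an accepting state.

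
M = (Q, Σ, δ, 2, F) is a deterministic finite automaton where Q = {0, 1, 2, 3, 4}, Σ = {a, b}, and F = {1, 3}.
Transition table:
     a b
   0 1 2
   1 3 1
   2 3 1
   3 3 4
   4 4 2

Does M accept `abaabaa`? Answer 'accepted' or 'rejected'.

2 --a--> 3
3 --b--> 4
4 --a--> 4
4 --a--> 4
4 --b--> 2
2 --a--> 3
3 --a--> 3
End in state 3, which is an accepting state.

accepted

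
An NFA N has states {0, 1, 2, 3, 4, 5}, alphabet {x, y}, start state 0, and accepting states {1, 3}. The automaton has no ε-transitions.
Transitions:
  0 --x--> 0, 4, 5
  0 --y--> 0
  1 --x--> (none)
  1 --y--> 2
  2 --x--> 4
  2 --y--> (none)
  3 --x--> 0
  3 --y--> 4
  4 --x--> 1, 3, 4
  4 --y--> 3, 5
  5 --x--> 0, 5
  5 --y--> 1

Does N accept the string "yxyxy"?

Start: {0}
read y: {0}
read x: {0, 4, 5}
read y: {0, 1, 3, 5}
read x: {0, 4, 5}
read y: {0, 1, 3, 5}
Reachable ∩ accepting = {1, 3} — nonempty.

accepted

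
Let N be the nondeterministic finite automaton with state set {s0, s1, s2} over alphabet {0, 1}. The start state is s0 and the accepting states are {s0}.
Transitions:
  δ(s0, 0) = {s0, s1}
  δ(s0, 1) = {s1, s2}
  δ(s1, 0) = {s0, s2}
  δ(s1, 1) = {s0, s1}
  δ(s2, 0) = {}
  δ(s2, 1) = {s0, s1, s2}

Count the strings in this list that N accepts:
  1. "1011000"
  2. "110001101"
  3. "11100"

3

"1011000": accepted
"110001101": accepted
"11100": accepted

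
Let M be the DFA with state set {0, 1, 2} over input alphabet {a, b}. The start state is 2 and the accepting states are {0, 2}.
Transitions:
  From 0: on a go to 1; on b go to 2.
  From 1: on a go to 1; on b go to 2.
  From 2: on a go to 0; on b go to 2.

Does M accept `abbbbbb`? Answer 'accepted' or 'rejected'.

2 --a--> 0
0 --b--> 2
2 --b--> 2
2 --b--> 2
2 --b--> 2
2 --b--> 2
2 --b--> 2
End in state 2, which is an accepting state.

accepted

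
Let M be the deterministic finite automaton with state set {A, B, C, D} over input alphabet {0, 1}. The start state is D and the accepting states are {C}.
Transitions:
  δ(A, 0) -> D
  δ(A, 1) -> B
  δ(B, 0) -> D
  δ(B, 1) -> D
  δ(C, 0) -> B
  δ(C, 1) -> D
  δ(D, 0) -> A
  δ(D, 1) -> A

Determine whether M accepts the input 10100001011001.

D --1--> A
A --0--> D
D --1--> A
A --0--> D
D --0--> A
A --0--> D
D --0--> A
A --1--> B
B --0--> D
D --1--> A
A --1--> B
B --0--> D
D --0--> A
A --1--> B
End in state B, which is not an accepting state.

rejected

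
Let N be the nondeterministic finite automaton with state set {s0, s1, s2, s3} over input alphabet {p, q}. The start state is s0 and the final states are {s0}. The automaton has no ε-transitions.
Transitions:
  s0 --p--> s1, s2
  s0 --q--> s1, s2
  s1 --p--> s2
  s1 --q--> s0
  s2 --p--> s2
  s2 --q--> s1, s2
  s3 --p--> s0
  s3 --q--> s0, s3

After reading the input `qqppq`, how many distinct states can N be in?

Start: {s0}
read q: {s1, s2}
read q: {s0, s1, s2}
read p: {s1, s2}
read p: {s2}
read q: {s1, s2}
Final reachable set {s1, s2} has 2 states.

2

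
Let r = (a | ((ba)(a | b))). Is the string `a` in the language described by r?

yes

The left alternative a matches a.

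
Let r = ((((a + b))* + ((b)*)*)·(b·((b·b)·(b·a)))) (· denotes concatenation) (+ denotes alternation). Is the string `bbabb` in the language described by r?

No split of bbabb into u·v has (((a+b))*+((b)*)*) matching u and (b·((b·b)·(b·a))) matching v.

no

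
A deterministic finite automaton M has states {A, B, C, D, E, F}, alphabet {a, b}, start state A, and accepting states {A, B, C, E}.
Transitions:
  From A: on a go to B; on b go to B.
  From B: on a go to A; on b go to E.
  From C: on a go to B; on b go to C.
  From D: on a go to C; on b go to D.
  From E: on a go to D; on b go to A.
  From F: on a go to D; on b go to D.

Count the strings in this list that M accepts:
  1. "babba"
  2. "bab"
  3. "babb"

2

"babba": rejected
"bab": accepted
"babb": accepted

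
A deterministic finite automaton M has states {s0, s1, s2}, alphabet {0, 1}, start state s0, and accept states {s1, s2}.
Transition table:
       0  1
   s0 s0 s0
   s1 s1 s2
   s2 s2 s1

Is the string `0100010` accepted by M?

rejected

s0 --0--> s0
s0 --1--> s0
s0 --0--> s0
s0 --0--> s0
s0 --0--> s0
s0 --1--> s0
s0 --0--> s0
End in state s0, which is not an accepting state.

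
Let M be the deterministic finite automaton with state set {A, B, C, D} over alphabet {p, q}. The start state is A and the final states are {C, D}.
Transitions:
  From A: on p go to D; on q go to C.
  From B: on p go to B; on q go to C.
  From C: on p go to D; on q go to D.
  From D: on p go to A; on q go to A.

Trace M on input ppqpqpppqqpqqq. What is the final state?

A --p--> D
D --p--> A
A --q--> C
C --p--> D
D --q--> A
A --p--> D
D --p--> A
A --p--> D
D --q--> A
A --q--> C
C --p--> D
D --q--> A
A --q--> C
C --q--> D

D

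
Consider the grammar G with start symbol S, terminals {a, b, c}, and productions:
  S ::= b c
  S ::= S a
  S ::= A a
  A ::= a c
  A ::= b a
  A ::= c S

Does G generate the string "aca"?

yes

S ⇒ Aa ⇒ aca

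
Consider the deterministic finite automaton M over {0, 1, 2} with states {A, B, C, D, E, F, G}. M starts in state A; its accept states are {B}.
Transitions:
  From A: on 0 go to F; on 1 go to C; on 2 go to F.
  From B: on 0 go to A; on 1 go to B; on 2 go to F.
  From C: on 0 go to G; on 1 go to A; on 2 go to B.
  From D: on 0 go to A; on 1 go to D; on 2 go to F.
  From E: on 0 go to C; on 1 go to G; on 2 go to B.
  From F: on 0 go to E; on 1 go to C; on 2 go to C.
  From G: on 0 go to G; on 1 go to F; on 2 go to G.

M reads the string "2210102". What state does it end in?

G

A --2--> F
F --2--> C
C --1--> A
A --0--> F
F --1--> C
C --0--> G
G --2--> G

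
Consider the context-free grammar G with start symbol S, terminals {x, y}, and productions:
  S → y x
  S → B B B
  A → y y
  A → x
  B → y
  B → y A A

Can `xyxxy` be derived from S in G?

no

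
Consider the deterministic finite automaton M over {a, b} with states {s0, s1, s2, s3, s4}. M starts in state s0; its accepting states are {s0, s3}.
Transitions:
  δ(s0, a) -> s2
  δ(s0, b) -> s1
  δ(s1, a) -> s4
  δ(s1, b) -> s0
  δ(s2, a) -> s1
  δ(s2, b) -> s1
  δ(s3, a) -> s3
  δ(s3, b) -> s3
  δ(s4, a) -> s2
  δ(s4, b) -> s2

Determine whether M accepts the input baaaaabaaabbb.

s0 --b--> s1
s1 --a--> s4
s4 --a--> s2
s2 --a--> s1
s1 --a--> s4
s4 --a--> s2
s2 --b--> s1
s1 --a--> s4
s4 --a--> s2
s2 --a--> s1
s1 --b--> s0
s0 --b--> s1
s1 --b--> s0
End in state s0, which is an accepting state.

accepted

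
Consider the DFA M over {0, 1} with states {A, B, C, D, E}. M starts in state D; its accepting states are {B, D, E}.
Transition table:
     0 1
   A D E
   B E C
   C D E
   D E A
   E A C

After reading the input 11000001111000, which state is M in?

E

D --1--> A
A --1--> E
E --0--> A
A --0--> D
D --0--> E
E --0--> A
A --0--> D
D --1--> A
A --1--> E
E --1--> C
C --1--> E
E --0--> A
A --0--> D
D --0--> E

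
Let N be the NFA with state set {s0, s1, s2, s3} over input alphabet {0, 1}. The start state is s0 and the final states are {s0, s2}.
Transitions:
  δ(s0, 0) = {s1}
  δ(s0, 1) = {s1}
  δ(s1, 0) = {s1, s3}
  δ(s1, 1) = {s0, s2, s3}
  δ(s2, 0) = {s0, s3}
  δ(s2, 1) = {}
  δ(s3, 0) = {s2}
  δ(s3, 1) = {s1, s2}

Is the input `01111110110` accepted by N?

accepted

Start: {s0}
read 0: {s1}
read 1: {s0, s2, s3}
read 1: {s1, s2}
read 1: {s0, s2, s3}
read 1: {s1, s2}
read 1: {s0, s2, s3}
read 1: {s1, s2}
read 0: {s0, s1, s3}
read 1: {s0, s1, s2, s3}
read 1: {s0, s1, s2, s3}
read 0: {s0, s1, s2, s3}
Reachable ∩ accepting = {s0, s2} — nonempty.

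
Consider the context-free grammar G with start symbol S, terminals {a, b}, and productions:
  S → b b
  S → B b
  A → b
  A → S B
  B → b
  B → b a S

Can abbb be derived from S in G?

no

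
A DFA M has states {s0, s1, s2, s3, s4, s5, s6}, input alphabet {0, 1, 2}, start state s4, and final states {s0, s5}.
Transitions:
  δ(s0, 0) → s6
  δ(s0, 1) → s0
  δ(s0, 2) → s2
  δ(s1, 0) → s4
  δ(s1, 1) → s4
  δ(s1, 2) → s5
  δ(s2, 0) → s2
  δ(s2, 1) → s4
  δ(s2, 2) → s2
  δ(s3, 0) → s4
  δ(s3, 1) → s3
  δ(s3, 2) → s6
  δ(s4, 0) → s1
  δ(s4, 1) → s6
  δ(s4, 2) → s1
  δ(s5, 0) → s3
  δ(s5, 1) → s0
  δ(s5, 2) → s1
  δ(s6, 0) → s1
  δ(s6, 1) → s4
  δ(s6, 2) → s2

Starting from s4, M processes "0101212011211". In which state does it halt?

s6

s4 --0--> s1
s1 --1--> s4
s4 --0--> s1
s1 --1--> s4
s4 --2--> s1
s1 --1--> s4
s4 --2--> s1
s1 --0--> s4
s4 --1--> s6
s6 --1--> s4
s4 --2--> s1
s1 --1--> s4
s4 --1--> s6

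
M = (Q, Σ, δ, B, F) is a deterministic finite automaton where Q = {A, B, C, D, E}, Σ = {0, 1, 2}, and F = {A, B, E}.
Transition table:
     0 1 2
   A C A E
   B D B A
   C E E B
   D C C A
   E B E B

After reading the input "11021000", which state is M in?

B

B --1--> B
B --1--> B
B --0--> D
D --2--> A
A --1--> A
A --0--> C
C --0--> E
E --0--> B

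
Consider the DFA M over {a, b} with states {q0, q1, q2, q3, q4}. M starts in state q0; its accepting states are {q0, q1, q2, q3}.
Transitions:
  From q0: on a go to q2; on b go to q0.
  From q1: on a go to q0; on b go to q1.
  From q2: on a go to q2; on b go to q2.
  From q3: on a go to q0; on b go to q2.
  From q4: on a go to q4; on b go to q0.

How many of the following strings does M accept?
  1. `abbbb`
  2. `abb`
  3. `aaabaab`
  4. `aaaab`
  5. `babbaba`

5

`abbbb`: accepted
`abb`: accepted
`aaabaab`: accepted
`aaaab`: accepted
`babbaba`: accepted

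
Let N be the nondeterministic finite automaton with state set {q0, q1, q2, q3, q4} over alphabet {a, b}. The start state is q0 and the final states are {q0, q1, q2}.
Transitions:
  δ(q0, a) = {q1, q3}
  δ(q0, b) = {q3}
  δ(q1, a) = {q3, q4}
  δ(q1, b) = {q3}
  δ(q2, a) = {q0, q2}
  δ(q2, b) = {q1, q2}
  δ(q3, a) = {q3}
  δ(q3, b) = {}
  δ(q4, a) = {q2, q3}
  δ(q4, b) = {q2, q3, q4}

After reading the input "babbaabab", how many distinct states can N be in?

0

Start: {q0}
read b: {q3}
read a: {q3}
read b: {}
The reachable set is empty and stays empty for the remaining 6 symbols.
Final reachable set {} has 0 states.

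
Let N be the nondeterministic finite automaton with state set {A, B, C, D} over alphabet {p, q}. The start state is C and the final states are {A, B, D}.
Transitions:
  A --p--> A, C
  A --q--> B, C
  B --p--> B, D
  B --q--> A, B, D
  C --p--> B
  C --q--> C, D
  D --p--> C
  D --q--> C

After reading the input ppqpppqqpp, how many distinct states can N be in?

Start: {C}
read p: {B}
read p: {B, D}
read q: {A, B, C, D}
read p: {A, B, C, D}
read p: {A, B, C, D}
read p: {A, B, C, D}
read q: {A, B, C, D}
read q: {A, B, C, D}
read p: {A, B, C, D}
read p: {A, B, C, D}
Final reachable set {A, B, C, D} has 4 states.

4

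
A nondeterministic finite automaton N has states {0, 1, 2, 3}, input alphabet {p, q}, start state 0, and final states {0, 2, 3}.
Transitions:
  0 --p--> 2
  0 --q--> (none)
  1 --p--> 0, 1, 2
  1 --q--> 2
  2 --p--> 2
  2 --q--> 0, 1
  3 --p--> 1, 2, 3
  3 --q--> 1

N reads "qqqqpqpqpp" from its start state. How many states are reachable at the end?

Start: {0}
read q: {}
The reachable set is empty and stays empty for the remaining 9 symbols.
Final reachable set {} has 0 states.

0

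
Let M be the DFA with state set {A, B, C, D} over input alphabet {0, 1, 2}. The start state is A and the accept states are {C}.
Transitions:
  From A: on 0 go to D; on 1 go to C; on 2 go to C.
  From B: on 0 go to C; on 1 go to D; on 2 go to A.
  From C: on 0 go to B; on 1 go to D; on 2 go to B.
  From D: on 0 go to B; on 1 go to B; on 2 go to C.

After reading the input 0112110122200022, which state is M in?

A

A --0--> D
D --1--> B
B --1--> D
D --2--> C
C --1--> D
D --1--> B
B --0--> C
C --1--> D
D --2--> C
C --2--> B
B --2--> A
A --0--> D
D --0--> B
B --0--> C
C --2--> B
B --2--> A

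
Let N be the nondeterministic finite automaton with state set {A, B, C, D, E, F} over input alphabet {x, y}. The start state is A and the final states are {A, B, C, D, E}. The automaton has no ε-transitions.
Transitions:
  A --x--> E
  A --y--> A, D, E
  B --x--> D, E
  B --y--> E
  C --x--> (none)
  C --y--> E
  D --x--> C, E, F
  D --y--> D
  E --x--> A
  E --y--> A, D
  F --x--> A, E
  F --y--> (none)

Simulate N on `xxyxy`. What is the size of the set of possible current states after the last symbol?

3

Start: {A}
read x: {E}
read x: {A}
read y: {A, D, E}
read x: {A, C, E, F}
read y: {A, D, E}
Final reachable set {A, D, E} has 3 states.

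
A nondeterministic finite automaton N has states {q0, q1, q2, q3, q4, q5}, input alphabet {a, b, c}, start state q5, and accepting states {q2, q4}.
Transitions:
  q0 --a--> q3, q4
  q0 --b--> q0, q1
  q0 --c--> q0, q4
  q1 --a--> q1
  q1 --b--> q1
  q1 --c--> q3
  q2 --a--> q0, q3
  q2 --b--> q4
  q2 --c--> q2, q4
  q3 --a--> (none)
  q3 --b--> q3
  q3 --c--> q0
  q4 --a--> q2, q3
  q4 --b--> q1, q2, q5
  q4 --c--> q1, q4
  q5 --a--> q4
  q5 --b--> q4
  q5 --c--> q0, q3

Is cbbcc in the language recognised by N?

Start: {q5}
read c: {q0, q3}
read b: {q0, q1, q3}
read b: {q0, q1, q3}
read c: {q0, q3, q4}
read c: {q0, q1, q4}
Reachable ∩ accepting = {q4} — nonempty.

accepted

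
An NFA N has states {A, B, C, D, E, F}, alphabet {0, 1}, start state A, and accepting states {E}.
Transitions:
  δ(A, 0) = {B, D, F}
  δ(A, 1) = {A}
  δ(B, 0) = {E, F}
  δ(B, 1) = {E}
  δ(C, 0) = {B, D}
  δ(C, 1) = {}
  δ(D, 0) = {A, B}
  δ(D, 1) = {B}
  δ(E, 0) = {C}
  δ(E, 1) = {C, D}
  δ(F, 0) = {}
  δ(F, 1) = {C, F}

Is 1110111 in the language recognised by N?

Start: {A}
read 1: {A}
read 1: {A}
read 1: {A}
read 0: {B, D, F}
read 1: {B, C, E, F}
read 1: {C, D, E, F}
read 1: {B, C, D, F}
Reachable ∩ accepting = {} — empty.

rejected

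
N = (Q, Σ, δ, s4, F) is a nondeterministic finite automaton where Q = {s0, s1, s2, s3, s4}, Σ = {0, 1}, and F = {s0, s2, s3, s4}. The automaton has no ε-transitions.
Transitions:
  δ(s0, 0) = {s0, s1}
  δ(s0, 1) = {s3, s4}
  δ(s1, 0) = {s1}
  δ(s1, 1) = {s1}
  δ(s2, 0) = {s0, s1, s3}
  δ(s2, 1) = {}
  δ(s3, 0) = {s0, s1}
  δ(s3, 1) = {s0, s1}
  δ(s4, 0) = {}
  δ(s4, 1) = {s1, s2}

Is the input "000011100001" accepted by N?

Start: {s4}
read 0: {}
The reachable set is empty and stays empty for the remaining 11 symbols.
Reachable ∩ accepting = {} — empty.

rejected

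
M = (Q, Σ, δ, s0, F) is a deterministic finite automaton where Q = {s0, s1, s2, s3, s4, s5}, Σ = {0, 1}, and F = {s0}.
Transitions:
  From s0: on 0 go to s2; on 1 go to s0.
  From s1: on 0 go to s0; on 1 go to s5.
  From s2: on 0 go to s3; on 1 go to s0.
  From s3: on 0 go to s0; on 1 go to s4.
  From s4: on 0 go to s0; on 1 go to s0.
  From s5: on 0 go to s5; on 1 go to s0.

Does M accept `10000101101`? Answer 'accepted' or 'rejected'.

s0 --1--> s0
s0 --0--> s2
s2 --0--> s3
s3 --0--> s0
s0 --0--> s2
s2 --1--> s0
s0 --0--> s2
s2 --1--> s0
s0 --1--> s0
s0 --0--> s2
s2 --1--> s0
End in state s0, which is an accepting state.

accepted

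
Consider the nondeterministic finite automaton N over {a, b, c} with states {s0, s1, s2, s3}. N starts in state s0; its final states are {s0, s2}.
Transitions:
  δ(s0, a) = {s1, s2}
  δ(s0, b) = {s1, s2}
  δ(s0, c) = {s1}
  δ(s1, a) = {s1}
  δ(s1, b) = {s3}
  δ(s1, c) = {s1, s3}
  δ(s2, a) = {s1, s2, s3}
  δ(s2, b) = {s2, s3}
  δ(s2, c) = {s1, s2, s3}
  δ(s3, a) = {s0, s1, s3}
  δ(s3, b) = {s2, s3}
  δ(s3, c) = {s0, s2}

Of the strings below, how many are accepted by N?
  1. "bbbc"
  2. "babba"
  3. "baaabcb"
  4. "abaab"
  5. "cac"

"bbbc": accepted
"babba": accepted
"baaabcb": accepted
"abaab": accepted
"cac": rejected

4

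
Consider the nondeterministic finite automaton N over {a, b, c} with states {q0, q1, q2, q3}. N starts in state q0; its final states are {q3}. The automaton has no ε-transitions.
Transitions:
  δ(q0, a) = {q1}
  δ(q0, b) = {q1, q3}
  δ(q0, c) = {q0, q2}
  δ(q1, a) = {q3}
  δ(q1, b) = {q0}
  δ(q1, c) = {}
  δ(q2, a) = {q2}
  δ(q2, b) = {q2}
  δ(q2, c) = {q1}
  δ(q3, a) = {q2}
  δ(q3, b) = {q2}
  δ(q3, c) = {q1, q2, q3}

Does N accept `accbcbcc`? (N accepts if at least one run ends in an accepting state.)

rejected

Start: {q0}
read a: {q1}
read c: {}
The reachable set is empty and stays empty for the remaining 6 symbols.
Reachable ∩ accepting = {} — empty.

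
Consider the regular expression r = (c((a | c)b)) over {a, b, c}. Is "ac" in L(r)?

no

No split of ac into u·v has c matching u and ((a|c)b) matching v.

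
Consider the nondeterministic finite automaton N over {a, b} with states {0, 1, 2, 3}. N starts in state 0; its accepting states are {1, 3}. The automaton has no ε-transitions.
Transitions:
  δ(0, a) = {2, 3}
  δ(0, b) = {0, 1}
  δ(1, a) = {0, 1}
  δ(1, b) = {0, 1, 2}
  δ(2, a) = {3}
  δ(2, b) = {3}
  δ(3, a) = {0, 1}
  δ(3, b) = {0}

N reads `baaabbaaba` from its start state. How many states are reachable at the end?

Start: {0}
read b: {0, 1}
read a: {0, 1, 2, 3}
read a: {0, 1, 2, 3}
read a: {0, 1, 2, 3}
read b: {0, 1, 2, 3}
read b: {0, 1, 2, 3}
read a: {0, 1, 2, 3}
read a: {0, 1, 2, 3}
read b: {0, 1, 2, 3}
read a: {0, 1, 2, 3}
Final reachable set {0, 1, 2, 3} has 4 states.

4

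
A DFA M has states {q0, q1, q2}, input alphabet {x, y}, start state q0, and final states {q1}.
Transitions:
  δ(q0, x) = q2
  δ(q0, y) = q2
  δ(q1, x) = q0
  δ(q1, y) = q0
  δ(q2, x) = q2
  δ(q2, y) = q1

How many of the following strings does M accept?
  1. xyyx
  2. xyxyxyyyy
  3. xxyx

1

xyyx: rejected
xyxyxyyyy: accepted
xxyx: rejected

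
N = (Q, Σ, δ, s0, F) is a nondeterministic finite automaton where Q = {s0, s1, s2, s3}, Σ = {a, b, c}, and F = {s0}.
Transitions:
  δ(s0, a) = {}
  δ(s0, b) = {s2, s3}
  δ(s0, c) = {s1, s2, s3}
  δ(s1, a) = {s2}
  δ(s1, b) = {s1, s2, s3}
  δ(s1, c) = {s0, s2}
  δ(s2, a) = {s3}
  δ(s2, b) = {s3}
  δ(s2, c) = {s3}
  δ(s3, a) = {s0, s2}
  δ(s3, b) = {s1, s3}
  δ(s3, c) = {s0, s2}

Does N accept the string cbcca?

Start: {s0}
read c: {s1, s2, s3}
read b: {s1, s2, s3}
read c: {s0, s2, s3}
read c: {s0, s1, s2, s3}
read a: {s0, s2, s3}
Reachable ∩ accepting = {s0} — nonempty.

accepted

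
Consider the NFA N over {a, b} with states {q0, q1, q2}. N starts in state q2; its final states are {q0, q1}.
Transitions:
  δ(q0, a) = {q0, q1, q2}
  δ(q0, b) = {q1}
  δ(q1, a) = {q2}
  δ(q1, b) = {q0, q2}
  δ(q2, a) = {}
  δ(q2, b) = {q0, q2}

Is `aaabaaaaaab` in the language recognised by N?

Start: {q2}
read a: {}
The reachable set is empty and stays empty for the remaining 10 symbols.
Reachable ∩ accepting = {} — empty.

rejected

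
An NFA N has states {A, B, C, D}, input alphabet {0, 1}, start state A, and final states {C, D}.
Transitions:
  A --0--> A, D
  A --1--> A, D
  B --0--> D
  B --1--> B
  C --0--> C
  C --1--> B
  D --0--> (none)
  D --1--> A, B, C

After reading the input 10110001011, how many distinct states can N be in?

4

Start: {A}
read 1: {A, D}
read 0: {A, D}
read 1: {A, B, C, D}
read 1: {A, B, C, D}
read 0: {A, C, D}
read 0: {A, C, D}
read 0: {A, C, D}
read 1: {A, B, C, D}
read 0: {A, C, D}
read 1: {A, B, C, D}
read 1: {A, B, C, D}
Final reachable set {A, B, C, D} has 4 states.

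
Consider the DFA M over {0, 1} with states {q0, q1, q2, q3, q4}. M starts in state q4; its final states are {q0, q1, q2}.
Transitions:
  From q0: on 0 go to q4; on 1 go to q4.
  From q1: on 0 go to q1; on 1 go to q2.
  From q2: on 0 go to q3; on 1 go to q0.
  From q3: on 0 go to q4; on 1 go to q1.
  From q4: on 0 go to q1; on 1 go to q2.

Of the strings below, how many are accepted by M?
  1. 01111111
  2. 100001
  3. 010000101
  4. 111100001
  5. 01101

01111111: accepted
100001: accepted
010000101: accepted
111100001: accepted
01101: accepted

5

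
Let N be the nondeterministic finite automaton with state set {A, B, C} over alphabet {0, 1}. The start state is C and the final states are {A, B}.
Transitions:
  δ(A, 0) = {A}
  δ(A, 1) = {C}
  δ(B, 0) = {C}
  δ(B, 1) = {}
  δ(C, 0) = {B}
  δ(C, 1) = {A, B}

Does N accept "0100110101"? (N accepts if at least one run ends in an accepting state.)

Start: {C}
read 0: {B}
read 1: {}
The reachable set is empty and stays empty for the remaining 8 symbols.
Reachable ∩ accepting = {} — empty.

rejected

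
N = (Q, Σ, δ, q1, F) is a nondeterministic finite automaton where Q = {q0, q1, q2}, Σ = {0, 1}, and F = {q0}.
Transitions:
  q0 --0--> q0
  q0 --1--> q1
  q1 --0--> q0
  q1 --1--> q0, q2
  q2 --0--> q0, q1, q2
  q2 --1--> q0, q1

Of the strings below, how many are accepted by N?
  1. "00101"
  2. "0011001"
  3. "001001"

"00101": rejected
"0011001": accepted
"001001": rejected

1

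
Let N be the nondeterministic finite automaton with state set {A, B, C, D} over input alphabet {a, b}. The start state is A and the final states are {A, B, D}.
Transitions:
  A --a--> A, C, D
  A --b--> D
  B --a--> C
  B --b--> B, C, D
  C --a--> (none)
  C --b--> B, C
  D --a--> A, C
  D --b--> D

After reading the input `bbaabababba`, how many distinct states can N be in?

Start: {A}
read b: {D}
read b: {D}
read a: {A, C}
read a: {A, C, D}
read b: {B, C, D}
read a: {A, C}
read b: {B, C, D}
read a: {A, C}
read b: {B, C, D}
read b: {B, C, D}
read a: {A, C}
Final reachable set {A, C} has 2 states.

2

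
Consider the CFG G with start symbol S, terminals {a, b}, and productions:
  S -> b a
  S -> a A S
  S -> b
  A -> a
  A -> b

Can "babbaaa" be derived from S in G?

no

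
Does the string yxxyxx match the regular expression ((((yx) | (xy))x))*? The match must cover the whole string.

yes

Split into 2 pieces yxx · yxx; each matches (((yx)|(xy))x).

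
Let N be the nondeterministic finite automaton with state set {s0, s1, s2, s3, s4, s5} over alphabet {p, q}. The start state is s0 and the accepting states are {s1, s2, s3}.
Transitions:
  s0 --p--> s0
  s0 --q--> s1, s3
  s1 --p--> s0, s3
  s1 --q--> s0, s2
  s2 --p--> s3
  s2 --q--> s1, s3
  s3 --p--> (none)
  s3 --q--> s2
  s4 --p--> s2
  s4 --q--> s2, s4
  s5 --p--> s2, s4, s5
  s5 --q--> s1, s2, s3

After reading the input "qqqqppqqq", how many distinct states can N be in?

Start: {s0}
read q: {s1, s3}
read q: {s0, s2}
read q: {s1, s3}
read q: {s0, s2}
read p: {s0, s3}
read p: {s0}
read q: {s1, s3}
read q: {s0, s2}
read q: {s1, s3}
Final reachable set {s1, s3} has 2 states.

2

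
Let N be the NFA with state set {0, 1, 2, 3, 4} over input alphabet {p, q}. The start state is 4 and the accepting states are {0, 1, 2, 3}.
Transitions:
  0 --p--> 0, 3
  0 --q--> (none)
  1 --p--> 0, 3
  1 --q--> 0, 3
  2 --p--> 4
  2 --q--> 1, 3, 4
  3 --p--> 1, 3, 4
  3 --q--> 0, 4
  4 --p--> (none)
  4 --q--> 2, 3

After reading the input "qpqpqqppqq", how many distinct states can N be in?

5

Start: {4}
read q: {2, 3}
read p: {1, 3, 4}
read q: {0, 2, 3, 4}
read p: {0, 1, 3, 4}
read q: {0, 2, 3, 4}
read q: {0, 1, 2, 3, 4}
read p: {0, 1, 3, 4}
read p: {0, 1, 3, 4}
read q: {0, 2, 3, 4}
read q: {0, 1, 2, 3, 4}
Final reachable set {0, 1, 2, 3, 4} has 5 states.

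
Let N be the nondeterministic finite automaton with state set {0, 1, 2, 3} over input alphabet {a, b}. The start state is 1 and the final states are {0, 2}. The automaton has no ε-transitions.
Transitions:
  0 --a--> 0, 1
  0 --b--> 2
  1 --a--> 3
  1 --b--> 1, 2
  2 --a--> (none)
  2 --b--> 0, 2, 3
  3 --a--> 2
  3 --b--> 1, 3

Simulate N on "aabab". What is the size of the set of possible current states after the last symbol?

4

Start: {1}
read a: {3}
read a: {2}
read b: {0, 2, 3}
read a: {0, 1, 2}
read b: {0, 1, 2, 3}
Final reachable set {0, 1, 2, 3} has 4 states.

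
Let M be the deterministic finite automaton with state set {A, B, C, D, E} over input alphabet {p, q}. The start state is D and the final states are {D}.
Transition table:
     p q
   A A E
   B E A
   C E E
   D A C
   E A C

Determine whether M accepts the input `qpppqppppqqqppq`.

D --q--> C
C --p--> E
E --p--> A
A --p--> A
A --q--> E
E --p--> A
A --p--> A
A --p--> A
A --p--> A
A --q--> E
E --q--> C
C --q--> E
E --p--> A
A --p--> A
A --q--> E
End in state E, which is not an accepting state.

rejected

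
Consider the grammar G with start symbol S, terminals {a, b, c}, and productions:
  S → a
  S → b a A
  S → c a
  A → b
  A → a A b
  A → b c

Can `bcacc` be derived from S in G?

no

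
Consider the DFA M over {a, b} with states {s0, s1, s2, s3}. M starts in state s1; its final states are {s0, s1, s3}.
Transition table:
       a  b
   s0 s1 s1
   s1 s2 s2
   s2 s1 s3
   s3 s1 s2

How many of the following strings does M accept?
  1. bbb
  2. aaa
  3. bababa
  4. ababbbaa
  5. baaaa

bbb: rejected
aaa: rejected
bababa: accepted
ababbbaa: rejected
baaaa: rejected

1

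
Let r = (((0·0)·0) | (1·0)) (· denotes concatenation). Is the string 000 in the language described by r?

yes

The left alternative ((0·0)·0) matches 000.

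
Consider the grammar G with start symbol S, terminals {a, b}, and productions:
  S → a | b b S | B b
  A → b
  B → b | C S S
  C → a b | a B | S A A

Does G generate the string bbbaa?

no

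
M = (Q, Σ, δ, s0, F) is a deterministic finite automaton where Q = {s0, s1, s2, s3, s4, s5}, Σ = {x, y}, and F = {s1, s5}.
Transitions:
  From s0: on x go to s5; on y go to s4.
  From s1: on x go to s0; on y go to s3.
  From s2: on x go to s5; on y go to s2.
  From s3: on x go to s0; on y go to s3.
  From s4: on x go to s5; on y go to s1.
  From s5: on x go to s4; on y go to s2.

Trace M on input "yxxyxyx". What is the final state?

s5

s0 --y--> s4
s4 --x--> s5
s5 --x--> s4
s4 --y--> s1
s1 --x--> s0
s0 --y--> s4
s4 --x--> s5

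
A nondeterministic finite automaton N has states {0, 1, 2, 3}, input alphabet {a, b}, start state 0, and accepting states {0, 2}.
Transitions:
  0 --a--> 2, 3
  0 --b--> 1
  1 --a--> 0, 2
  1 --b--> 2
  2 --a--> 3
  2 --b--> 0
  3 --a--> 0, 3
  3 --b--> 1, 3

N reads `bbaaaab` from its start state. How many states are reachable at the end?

3

Start: {0}
read b: {1}
read b: {2}
read a: {3}
read a: {0, 3}
read a: {0, 2, 3}
read a: {0, 2, 3}
read b: {0, 1, 3}
Final reachable set {0, 1, 3} has 3 states.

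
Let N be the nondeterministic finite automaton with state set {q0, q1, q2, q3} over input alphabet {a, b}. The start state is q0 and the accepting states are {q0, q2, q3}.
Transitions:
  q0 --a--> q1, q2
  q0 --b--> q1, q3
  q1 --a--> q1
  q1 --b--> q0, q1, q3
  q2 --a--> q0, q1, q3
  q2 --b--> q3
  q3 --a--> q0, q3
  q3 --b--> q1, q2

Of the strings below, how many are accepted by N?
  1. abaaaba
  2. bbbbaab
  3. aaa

3

abaaaba: accepted
bbbbaab: accepted
aaa: accepted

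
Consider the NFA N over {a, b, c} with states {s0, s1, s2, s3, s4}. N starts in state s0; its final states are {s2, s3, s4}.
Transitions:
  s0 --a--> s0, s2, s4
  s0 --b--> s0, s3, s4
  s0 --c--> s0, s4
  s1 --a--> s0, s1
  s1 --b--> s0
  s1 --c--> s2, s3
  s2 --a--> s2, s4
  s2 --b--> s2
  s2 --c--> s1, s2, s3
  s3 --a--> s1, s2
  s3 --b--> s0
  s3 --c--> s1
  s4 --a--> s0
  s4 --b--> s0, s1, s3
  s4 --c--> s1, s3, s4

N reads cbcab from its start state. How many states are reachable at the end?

5

Start: {s0}
read c: {s0, s4}
read b: {s0, s1, s3, s4}
read c: {s0, s1, s2, s3, s4}
read a: {s0, s1, s2, s4}
read b: {s0, s1, s2, s3, s4}
Final reachable set {s0, s1, s2, s3, s4} has 5 states.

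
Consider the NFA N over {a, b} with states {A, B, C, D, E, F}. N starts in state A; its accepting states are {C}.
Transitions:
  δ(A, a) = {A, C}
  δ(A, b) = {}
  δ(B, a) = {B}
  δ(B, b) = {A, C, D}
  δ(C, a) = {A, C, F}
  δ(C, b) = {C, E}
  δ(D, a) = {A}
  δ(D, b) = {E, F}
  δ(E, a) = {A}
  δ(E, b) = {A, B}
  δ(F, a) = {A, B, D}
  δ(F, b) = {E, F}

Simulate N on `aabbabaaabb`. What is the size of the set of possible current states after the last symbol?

Start: {A}
read a: {A, C}
read a: {A, C, F}
read b: {C, E, F}
read b: {A, B, C, E, F}
read a: {A, B, C, D, F}
read b: {A, C, D, E, F}
read a: {A, B, C, D, F}
read a: {A, B, C, D, F}
read a: {A, B, C, D, F}
read b: {A, C, D, E, F}
read b: {A, B, C, E, F}
Final reachable set {A, B, C, E, F} has 5 states.

5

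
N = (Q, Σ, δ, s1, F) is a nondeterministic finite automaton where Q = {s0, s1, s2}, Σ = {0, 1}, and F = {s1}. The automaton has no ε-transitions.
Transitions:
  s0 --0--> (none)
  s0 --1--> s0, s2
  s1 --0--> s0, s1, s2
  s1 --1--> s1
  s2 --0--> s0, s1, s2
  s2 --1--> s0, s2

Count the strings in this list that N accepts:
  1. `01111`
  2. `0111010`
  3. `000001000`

`01111`: accepted
`0111010`: accepted
`000001000`: accepted

3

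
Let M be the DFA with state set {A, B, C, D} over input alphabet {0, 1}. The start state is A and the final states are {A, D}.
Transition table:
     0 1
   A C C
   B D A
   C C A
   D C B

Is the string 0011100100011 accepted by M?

rejected

A --0--> C
C --0--> C
C --1--> A
A --1--> C
C --1--> A
A --0--> C
C --0--> C
C --1--> A
A --0--> C
C --0--> C
C --0--> C
C --1--> A
A --1--> C
End in state C, which is not an accepting state.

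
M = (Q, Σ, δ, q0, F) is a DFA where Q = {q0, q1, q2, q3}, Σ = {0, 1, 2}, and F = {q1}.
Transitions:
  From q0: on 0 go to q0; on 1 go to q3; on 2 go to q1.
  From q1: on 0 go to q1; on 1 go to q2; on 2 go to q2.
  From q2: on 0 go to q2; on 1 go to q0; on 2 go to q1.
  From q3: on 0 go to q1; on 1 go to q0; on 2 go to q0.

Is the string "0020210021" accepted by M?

q0 --0--> q0
q0 --0--> q0
q0 --2--> q1
q1 --0--> q1
q1 --2--> q2
q2 --1--> q0
q0 --0--> q0
q0 --0--> q0
q0 --2--> q1
q1 --1--> q2
End in state q2, which is not an accepting state.

rejected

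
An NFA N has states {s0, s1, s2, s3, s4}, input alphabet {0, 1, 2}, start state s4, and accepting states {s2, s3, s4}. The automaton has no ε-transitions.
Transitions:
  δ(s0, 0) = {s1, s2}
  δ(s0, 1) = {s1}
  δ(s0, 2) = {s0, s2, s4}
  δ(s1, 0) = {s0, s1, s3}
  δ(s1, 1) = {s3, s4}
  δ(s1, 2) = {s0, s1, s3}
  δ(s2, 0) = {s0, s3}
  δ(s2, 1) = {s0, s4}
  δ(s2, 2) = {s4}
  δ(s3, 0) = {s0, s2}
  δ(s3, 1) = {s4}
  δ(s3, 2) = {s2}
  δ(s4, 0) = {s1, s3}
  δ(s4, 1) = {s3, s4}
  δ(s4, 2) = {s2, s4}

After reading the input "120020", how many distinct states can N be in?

4

Start: {s4}
read 1: {s3, s4}
read 2: {s2, s4}
read 0: {s0, s1, s3}
read 0: {s0, s1, s2, s3}
read 2: {s0, s1, s2, s3, s4}
read 0: {s0, s1, s2, s3}
Final reachable set {s0, s1, s2, s3} has 4 states.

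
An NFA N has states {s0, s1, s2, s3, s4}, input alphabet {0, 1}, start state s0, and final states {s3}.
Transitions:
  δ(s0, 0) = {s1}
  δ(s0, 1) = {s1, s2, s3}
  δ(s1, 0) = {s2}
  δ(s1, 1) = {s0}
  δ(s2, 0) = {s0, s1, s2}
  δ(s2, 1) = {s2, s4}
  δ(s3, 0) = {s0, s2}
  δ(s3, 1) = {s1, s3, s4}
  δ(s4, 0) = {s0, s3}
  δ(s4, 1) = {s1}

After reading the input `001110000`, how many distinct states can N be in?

Start: {s0}
read 0: {s1}
read 0: {s2}
read 1: {s2, s4}
read 1: {s1, s2, s4}
read 1: {s0, s1, s2, s4}
read 0: {s0, s1, s2, s3}
read 0: {s0, s1, s2}
read 0: {s0, s1, s2}
read 0: {s0, s1, s2}
Final reachable set {s0, s1, s2} has 3 states.

3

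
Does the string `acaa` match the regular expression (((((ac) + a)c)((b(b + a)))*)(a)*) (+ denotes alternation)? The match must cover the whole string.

yes

Split as ac·aa: ((((ac)+a)c)((b(b+a)))*) matches ac and (a)* matches aa.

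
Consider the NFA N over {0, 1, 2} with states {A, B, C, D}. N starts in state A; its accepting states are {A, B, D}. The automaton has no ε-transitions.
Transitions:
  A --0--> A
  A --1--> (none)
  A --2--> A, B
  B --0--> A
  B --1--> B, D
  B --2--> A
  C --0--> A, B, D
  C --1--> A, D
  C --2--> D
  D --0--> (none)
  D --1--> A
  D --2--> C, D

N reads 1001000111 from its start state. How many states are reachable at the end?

0

Start: {A}
read 1: {}
The reachable set is empty and stays empty for the remaining 9 symbols.
Final reachable set {} has 0 states.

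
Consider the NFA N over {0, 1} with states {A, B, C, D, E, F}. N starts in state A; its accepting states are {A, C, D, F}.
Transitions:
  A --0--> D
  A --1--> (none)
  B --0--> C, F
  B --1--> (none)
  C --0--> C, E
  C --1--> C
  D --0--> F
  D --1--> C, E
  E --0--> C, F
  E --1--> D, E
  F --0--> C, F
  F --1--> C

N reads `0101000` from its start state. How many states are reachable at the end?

Start: {A}
read 0: {D}
read 1: {C, E}
read 0: {C, E, F}
read 1: {C, D, E}
read 0: {C, E, F}
read 0: {C, E, F}
read 0: {C, E, F}
Final reachable set {C, E, F} has 3 states.

3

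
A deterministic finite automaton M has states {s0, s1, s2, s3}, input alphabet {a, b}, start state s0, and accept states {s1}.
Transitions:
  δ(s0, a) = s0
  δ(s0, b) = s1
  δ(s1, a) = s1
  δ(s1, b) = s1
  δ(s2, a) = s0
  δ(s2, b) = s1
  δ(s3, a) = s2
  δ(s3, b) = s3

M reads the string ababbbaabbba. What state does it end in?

s1

s0 --a--> s0
s0 --b--> s1
s1 --a--> s1
s1 --b--> s1
s1 --b--> s1
s1 --b--> s1
s1 --a--> s1
s1 --a--> s1
s1 --b--> s1
s1 --b--> s1
s1 --b--> s1
s1 --a--> s1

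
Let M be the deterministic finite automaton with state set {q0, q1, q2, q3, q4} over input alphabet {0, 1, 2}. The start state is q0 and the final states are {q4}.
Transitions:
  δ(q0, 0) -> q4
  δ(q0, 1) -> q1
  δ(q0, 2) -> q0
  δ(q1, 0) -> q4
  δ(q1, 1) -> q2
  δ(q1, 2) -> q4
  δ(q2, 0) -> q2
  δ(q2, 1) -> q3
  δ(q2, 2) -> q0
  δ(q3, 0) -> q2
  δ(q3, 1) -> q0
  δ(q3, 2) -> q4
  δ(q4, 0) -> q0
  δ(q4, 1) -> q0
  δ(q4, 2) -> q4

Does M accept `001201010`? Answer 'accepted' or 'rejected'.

q0 --0--> q4
q4 --0--> q0
q0 --1--> q1
q1 --2--> q4
q4 --0--> q0
q0 --1--> q1
q1 --0--> q4
q4 --1--> q0
q0 --0--> q4
End in state q4, which is an accepting state.

accepted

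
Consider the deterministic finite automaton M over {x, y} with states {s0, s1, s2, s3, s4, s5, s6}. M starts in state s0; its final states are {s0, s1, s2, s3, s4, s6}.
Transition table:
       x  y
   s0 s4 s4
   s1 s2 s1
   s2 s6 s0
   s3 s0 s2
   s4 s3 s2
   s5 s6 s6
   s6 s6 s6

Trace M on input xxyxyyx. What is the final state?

s0 --x--> s4
s4 --x--> s3
s3 --y--> s2
s2 --x--> s6
s6 --y--> s6
s6 --y--> s6
s6 --x--> s6

s6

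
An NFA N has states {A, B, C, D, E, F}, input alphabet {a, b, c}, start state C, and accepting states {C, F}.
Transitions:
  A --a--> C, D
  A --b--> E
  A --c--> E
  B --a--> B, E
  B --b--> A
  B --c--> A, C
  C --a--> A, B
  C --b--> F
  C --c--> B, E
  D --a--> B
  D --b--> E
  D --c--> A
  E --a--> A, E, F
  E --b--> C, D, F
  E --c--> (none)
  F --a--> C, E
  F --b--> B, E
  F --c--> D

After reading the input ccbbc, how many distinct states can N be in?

Start: {C}
read c: {B, E}
read c: {A, C}
read b: {E, F}
read b: {B, C, D, E, F}
read c: {A, B, C, D, E}
Final reachable set {A, B, C, D, E} has 5 states.

5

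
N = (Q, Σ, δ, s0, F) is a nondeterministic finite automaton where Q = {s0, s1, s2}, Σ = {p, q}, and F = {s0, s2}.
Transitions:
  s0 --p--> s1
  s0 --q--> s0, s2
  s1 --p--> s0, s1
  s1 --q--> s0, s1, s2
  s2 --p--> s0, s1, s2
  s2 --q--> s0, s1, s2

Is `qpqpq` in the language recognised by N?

Start: {s0}
read q: {s0, s2}
read p: {s0, s1, s2}
read q: {s0, s1, s2}
read p: {s0, s1, s2}
read q: {s0, s1, s2}
Reachable ∩ accepting = {s0, s2} — nonempty.

accepted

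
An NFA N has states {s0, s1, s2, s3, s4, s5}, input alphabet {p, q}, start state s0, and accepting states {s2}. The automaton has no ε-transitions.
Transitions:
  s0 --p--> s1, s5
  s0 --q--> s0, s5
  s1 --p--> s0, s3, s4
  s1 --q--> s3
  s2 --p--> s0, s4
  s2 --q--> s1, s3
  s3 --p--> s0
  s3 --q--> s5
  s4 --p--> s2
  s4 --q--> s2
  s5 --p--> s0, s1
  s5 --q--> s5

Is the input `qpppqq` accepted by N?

rejected

Start: {s0}
read q: {s0, s5}
read p: {s0, s1, s5}
read p: {s0, s1, s3, s4, s5}
read p: {s0, s1, s2, s3, s4, s5}
read q: {s0, s1, s2, s3, s5}
read q: {s0, s1, s3, s5}
Reachable ∩ accepting = {} — empty.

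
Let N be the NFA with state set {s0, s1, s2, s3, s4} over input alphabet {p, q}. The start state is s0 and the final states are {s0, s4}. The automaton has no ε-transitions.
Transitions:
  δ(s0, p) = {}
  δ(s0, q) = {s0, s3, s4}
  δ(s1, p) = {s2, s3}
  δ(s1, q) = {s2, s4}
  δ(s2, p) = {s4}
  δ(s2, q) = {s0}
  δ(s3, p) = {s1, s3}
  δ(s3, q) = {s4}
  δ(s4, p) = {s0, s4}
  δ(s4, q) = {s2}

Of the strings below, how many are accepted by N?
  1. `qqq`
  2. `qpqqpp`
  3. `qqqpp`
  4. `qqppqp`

`qqq`: accepted
`qpqqpp`: accepted
`qqqpp`: accepted
`qqppqp`: accepted

4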